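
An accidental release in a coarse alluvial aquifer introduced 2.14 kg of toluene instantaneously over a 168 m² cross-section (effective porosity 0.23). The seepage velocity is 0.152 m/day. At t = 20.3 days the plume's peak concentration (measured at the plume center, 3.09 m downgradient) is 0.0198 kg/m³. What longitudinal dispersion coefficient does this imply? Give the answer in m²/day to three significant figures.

0.0307 m²/day

At the plume center C_max = M/(n_e·A·√(4πDt)), so D = M²/(4πt·(n_e·A·C_max)²).
n_e·A·C_max = 0.23 × 168 × 0.0198 = 0.7651 kg/m.
D = 2.14²/(4π × 20.3 × 0.7651²) = 0.0307 m²/day.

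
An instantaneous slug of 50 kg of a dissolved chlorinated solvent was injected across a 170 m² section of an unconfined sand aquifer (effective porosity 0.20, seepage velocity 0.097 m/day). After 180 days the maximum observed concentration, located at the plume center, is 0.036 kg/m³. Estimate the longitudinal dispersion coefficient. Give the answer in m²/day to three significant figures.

At the plume center C_max = M/(n_e·A·√(4πDt)), so D = M²/(4πt·(n_e·A·C_max)²).
n_e·A·C_max = 0.20 × 170 × 0.036 = 1.224 kg/m.
D = 50²/(4π × 180 × 1.224²) = 0.738 m²/day.

0.738 m²/day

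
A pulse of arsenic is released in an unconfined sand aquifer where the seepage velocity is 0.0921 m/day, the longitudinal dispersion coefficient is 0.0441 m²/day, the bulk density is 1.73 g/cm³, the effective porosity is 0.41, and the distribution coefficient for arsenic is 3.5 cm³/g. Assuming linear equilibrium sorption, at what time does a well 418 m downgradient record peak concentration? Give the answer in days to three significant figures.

71500 days

Retardation factor R = 1 + ρ_b·K_d/n = 1 + 1.73 × 3.5/0.41 = 15.77.
Sorption retards both mechanisms: v_R = v/R = 0.005840 m/day, D_R = D/R = 0.002796 m²/day.
Peak time from v_R²t² + 2D_R t − x² = 0: t = (√(D_R² + v_R²x²) − D_R)/v_R².
√(D_R² + v_R²x²) = √(0.002796² + 0.005840² × 418²) = 2.441; v_R² = 3.411e-05.
t = (2.441 − 0.002796)/3.411e-05 = 71500 days.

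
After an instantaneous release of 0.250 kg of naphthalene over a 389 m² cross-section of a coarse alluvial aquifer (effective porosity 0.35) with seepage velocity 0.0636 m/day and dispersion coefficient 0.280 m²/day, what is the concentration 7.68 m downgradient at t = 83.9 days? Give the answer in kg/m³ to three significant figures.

For an instantaneous plane source, C(x,t) = M/(n_e·A·√(4πDt)) · exp(−(x−vt)²/(4Dt)), with n_e·A the pore (flow) area.
Plume center vt = 0.0636 × 83.9 = 5.33604 m, so the well at 7.68 m is 2.34396 m downgradient of the peak.
√(4πDt) = 17.18 m, giving peak height M/(n_e·A·√(4πDt)) = 0.250/(0.35 × 389 × 17.18) = 0.0001069 kg/m³.
(x−vt)²/(4Dt) = (2.34396)²/(4 × 0.280 × 83.9) = 0.05847; exp(−0.05847) = 0.9432.
C = 0.0001069 × 0.9432 = 0.000101 kg/m³.

0.000101 kg/m³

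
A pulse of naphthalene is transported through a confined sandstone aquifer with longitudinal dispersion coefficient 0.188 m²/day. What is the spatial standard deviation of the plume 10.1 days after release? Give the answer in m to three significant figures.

Dispersive spreading gives a Gaussian with σ² = 2Dt; advection only shifts the center.
σ = √(2 × 0.188 × 10.1) = 1.95 m.

1.95 m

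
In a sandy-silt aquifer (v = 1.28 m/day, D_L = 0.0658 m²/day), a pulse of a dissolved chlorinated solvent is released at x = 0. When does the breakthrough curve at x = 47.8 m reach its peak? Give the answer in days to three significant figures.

37.3 days

For the 1D instantaneous-source solution, setting ∂C/∂t = 0 at fixed x gives v²t² + 2Dt − x² = 0, so t = (√(D² + v²x²) − D)/v².
√(D² + v²x²) = √(0.0658² + 1.28² × 47.8²) = 61.18; v² = 1.6384.
t = (61.18 − 0.0658)/1.6384 = 37.3 days (vs. the pure-advection estimate x/v = 37.3 d).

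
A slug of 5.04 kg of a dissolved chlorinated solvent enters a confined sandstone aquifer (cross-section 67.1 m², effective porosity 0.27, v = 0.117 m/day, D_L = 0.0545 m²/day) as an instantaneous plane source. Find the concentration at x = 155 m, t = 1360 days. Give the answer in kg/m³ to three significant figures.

For an instantaneous plane source, C(x,t) = M/(n_e·A·√(4πDt)) · exp(−(x−vt)²/(4Dt)), with n_e·A the pore (flow) area.
Plume center vt = 0.117 × 1360 = 159.12 m, so the well at 155 m is 4.12 m upgradient of the peak.
√(4πDt) = 30.52 m, giving peak height M/(n_e·A·√(4πDt)) = 5.04/(0.27 × 67.1 × 30.52) = 0.009115 kg/m³.
(x−vt)²/(4Dt) = (-4.12)²/(4 × 0.0545 × 1360) = 0.05725; exp(−0.05725) = 0.9444.
C = 0.009115 × 0.9444 = 0.00861 kg/m³.

0.00861 kg/m³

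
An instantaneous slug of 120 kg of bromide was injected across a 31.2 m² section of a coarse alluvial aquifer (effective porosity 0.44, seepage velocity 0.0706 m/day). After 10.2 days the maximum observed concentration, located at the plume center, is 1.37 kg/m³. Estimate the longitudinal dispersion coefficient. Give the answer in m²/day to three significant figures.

At the plume center C_max = M/(n_e·A·√(4πDt)), so D = M²/(4πt·(n_e·A·C_max)²).
n_e·A·C_max = 0.44 × 31.2 × 1.37 = 18.81 kg/m.
D = 120²/(4π × 10.2 × 18.81²) = 0.318 m²/day.

0.318 m²/day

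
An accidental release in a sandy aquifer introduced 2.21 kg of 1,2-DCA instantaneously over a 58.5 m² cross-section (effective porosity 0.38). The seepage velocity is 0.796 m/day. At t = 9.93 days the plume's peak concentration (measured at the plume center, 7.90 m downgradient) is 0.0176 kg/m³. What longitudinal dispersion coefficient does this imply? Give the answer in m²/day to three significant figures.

0.256 m²/day

At the plume center C_max = M/(n_e·A·√(4πDt)), so D = M²/(4πt·(n_e·A·C_max)²).
n_e·A·C_max = 0.38 × 58.5 × 0.0176 = 0.3912 kg/m.
D = 2.21²/(4π × 9.93 × 0.3912²) = 0.256 m²/day.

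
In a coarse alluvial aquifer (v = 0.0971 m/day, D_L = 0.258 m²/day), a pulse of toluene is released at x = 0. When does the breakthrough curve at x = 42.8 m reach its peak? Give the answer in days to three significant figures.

414 days

For the 1D instantaneous-source solution, setting ∂C/∂t = 0 at fixed x gives v²t² + 2Dt − x² = 0, so t = (√(D² + v²x²) − D)/v².
√(D² + v²x²) = √(0.258² + 0.0971² × 42.8²) = 4.164; v² = 0.00942841.
t = (4.164 − 0.258)/0.00942841 = 414 days (vs. the pure-advection estimate x/v = 441 d).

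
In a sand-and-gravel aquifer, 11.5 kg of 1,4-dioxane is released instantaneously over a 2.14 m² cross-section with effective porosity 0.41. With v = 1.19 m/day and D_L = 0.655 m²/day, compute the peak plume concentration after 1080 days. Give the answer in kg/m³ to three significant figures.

The peak of an instantaneous 1D plume sits at x = vt; there the Gaussian factor is 1 and C_max = M/(n_e·A·√(4πDt)), where n_e·A is the pore area the mass is dissolved in.
√(4πDt) = √(4π × 0.655 × 1080) = 94.28 m, so C_max = 11.5/(0.41 × 2.14 × 94.28) = 0.139 kg/m³.

0.139 kg/m³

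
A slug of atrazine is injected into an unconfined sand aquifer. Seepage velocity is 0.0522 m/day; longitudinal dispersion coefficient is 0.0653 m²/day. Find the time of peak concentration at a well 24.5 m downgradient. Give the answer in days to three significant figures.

For the 1D instantaneous-source solution, setting ∂C/∂t = 0 at fixed x gives v²t² + 2Dt − x² = 0, so t = (√(D² + v²x²) − D)/v².
√(D² + v²x²) = √(0.0653² + 0.0522² × 24.5²) = 1.281; v² = 0.00272484.
t = (1.281 − 0.0653)/0.00272484 = 446 days (vs. the pure-advection estimate x/v = 469 d).

446 days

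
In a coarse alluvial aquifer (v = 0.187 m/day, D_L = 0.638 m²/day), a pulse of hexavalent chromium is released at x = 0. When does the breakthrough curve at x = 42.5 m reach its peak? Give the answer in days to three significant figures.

For the 1D instantaneous-source solution, setting ∂C/∂t = 0 at fixed x gives v²t² + 2Dt − x² = 0, so t = (√(D² + v²x²) − D)/v².
√(D² + v²x²) = √(0.638² + 0.187² × 42.5²) = 7.973; v² = 0.034969.
t = (7.973 − 0.638)/0.034969 = 210 days (vs. the pure-advection estimate x/v = 227 d).

210 days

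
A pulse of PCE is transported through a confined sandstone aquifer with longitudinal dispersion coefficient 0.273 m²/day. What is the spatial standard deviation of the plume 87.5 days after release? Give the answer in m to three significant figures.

Dispersive spreading gives a Gaussian with σ² = 2Dt; advection only shifts the center.
σ = √(2 × 0.273 × 87.5) = 6.91 m.

6.91 m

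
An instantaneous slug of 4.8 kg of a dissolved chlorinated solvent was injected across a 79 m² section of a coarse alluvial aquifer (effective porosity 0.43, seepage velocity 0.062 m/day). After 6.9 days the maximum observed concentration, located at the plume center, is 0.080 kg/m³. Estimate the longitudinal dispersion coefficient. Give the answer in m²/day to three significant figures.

0.0360 m²/day

At the plume center C_max = M/(n_e·A·√(4πDt)), so D = M²/(4πt·(n_e·A·C_max)²).
n_e·A·C_max = 0.43 × 79 × 0.080 = 2.718 kg/m.
D = 4.8²/(4π × 6.9 × 2.718²) = 0.0360 m²/day.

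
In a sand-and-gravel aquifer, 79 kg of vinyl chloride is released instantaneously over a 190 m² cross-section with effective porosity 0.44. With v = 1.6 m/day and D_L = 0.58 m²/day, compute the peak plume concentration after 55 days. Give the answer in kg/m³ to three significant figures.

0.0472 kg/m³

The peak of an instantaneous 1D plume sits at x = vt; there the Gaussian factor is 1 and C_max = M/(n_e·A·√(4πDt)), where n_e·A is the pore area the mass is dissolved in.
√(4πDt) = √(4π × 0.58 × 55) = 20.02 m, so C_max = 79/(0.44 × 190 × 20.02) = 0.0472 kg/m³.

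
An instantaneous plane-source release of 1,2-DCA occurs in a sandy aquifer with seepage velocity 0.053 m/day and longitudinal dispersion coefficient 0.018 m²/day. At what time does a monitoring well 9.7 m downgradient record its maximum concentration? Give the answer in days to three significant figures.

For the 1D instantaneous-source solution, setting ∂C/∂t = 0 at fixed x gives v²t² + 2Dt − x² = 0, so t = (√(D² + v²x²) − D)/v².
√(D² + v²x²) = √(0.018² + 0.053² × 9.7²) = 0.5144; v² = 0.002809.
t = (0.5144 − 0.018)/0.002809 = 177 days (vs. the pure-advection estimate x/v = 183 d).

177 days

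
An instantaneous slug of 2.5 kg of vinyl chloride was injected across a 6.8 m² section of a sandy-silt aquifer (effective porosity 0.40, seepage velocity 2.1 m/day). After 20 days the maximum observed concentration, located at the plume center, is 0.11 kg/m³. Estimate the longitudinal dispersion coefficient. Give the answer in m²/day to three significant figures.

0.278 m²/day

At the plume center C_max = M/(n_e·A·√(4πDt)), so D = M²/(4πt·(n_e·A·C_max)²).
n_e·A·C_max = 0.40 × 6.8 × 0.11 = 0.2992 kg/m.
D = 2.5²/(4π × 20 × 0.2992²) = 0.278 m²/day.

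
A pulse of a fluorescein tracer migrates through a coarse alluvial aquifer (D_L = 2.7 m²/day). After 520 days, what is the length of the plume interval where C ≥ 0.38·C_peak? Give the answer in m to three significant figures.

147 m

The plume is Gaussian with σ = √(2Dt) = √(2 × 2.7 × 520) = 52.99 m.
C/C_peak = exp(−Δx²/(2σ²)) = 0.38 ⇒ Δx = σ·√(−2 ln 0.38) = 52.99 × 1.391 = 73.71 m.
Width = 2Δx = 147 m.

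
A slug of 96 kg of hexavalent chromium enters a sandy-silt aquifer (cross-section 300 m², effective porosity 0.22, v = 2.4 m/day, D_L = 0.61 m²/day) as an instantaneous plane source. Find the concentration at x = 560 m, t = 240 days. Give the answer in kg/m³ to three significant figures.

0.0219 kg/m³

For an instantaneous plane source, C(x,t) = M/(n_e·A·√(4πDt)) · exp(−(x−vt)²/(4Dt)), with n_e·A the pore (flow) area.
Plume center vt = 2.4 × 240 = 576 m, so the well at 560 m is 16 m upgradient of the peak.
√(4πDt) = 42.89 m, giving peak height M/(n_e·A·√(4πDt)) = 96/(0.22 × 300 × 42.89) = 0.03391 kg/m³.
(x−vt)²/(4Dt) = (-16)²/(4 × 0.61 × 240) = 0.4372; exp(−0.4372) = 0.6458.
C = 0.03391 × 0.6458 = 0.0219 kg/m³.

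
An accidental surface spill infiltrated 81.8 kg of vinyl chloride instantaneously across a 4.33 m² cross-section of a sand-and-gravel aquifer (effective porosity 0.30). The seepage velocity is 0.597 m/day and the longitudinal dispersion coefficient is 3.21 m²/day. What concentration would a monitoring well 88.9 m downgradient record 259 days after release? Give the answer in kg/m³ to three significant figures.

For an instantaneous plane source, C(x,t) = M/(n_e·A·√(4πDt)) · exp(−(x−vt)²/(4Dt)), with n_e·A the pore (flow) area.
Plume center vt = 0.597 × 259 = 154.623 m, so the well at 88.9 m is 65.723 m upgradient of the peak.
√(4πDt) = 102.2 m, giving peak height M/(n_e·A·√(4πDt)) = 81.8/(0.30 × 4.33 × 102.2) = 0.6162 kg/m³.
(x−vt)²/(4Dt) = (-65.723)²/(4 × 3.21 × 259) = 1.299; exp(−1.299) = 0.2728.
C = 0.6162 × 0.2728 = 0.168 kg/m³.

0.168 kg/m³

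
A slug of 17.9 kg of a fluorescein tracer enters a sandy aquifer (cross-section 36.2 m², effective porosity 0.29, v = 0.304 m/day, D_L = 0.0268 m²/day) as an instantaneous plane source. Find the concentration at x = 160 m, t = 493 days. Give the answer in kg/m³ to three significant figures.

0.0190 kg/m³

For an instantaneous plane source, C(x,t) = M/(n_e·A·√(4πDt)) · exp(−(x−vt)²/(4Dt)), with n_e·A the pore (flow) area.
Plume center vt = 0.304 × 493 = 149.872 m, so the well at 160 m is 10.128 m downgradient of the peak.
√(4πDt) = 12.89 m, giving peak height M/(n_e·A·√(4πDt)) = 17.9/(0.29 × 36.2 × 12.89) = 0.1323 kg/m³.
(x−vt)²/(4Dt) = (10.128)²/(4 × 0.0268 × 493) = 1.941; exp(−1.941) = 0.1436.
C = 0.1323 × 0.1436 = 0.0190 kg/m³.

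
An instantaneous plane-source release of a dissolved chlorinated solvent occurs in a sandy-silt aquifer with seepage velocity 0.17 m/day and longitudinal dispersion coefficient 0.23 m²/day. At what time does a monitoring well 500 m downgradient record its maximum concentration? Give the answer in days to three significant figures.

For the 1D instantaneous-source solution, setting ∂C/∂t = 0 at fixed x gives v²t² + 2Dt − x² = 0, so t = (√(D² + v²x²) − D)/v².
√(D² + v²x²) = √(0.23² + 0.17² × 500²) = 85.00; v² = 0.0289.
t = (85.00 − 0.23)/0.0289 = 2930 days (vs. the pure-advection estimate x/v = 2940 d).

2930 days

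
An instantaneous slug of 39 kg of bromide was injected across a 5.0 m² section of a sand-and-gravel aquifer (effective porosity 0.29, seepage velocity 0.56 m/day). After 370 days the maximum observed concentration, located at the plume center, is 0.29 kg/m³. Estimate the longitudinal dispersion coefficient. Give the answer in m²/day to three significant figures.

1.85 m²/day

At the plume center C_max = M/(n_e·A·√(4πDt)), so D = M²/(4πt·(n_e·A·C_max)²).
n_e·A·C_max = 0.29 × 5.0 × 0.29 = 0.4205 kg/m.
D = 39²/(4π × 370 × 0.4205²) = 1.85 m²/day.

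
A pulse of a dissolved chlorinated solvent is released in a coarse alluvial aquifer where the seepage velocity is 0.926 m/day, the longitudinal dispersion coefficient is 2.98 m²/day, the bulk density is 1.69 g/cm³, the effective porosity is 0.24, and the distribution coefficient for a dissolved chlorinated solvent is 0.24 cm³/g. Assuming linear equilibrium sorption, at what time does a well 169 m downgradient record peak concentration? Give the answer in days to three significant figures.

Retardation factor R = 1 + ρ_b·K_d/n = 1 + 1.69 × 0.24/0.24 = 2.690.
Sorption retards both mechanisms: v_R = v/R = 0.3442 m/day, D_R = D/R = 1.108 m²/day.
Peak time from v_R²t² + 2D_R t − x² = 0: t = (√(D_R² + v_R²x²) − D_R)/v_R².
√(D_R² + v_R²x²) = √(1.108² + 0.3442² × 169²) = 58.18; v_R² = 0.1185.
t = (58.18 − 1.108)/0.1185 = 482 days.

482 days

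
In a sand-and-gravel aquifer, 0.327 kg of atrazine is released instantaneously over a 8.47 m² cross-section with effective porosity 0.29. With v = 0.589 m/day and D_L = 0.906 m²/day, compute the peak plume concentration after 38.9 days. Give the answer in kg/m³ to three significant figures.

The peak of an instantaneous 1D plume sits at x = vt; there the Gaussian factor is 1 and C_max = M/(n_e·A·√(4πDt)), where n_e·A is the pore area the mass is dissolved in.
√(4πDt) = √(4π × 0.906 × 38.9) = 21.04 m, so C_max = 0.327/(0.29 × 8.47 × 21.04) = 0.00633 kg/m³.

0.00633 kg/m³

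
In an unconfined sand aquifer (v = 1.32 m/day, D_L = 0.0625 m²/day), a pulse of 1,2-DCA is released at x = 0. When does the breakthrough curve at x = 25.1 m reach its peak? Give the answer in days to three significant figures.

For the 1D instantaneous-source solution, setting ∂C/∂t = 0 at fixed x gives v²t² + 2Dt − x² = 0, so t = (√(D² + v²x²) − D)/v².
√(D² + v²x²) = √(0.0625² + 1.32² × 25.1²) = 33.13; v² = 1.7424.
t = (33.13 − 0.0625)/1.7424 = 19.0 days (vs. the pure-advection estimate x/v = 19.0 d).

19.0 days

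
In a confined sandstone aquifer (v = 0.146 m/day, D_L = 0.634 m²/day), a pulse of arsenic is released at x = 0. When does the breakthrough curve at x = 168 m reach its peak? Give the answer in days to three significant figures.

1120 days

For the 1D instantaneous-source solution, setting ∂C/∂t = 0 at fixed x gives v²t² + 2Dt − x² = 0, so t = (√(D² + v²x²) − D)/v².
√(D² + v²x²) = √(0.634² + 0.146² × 168²) = 24.54; v² = 0.021316.
t = (24.54 − 0.634)/0.021316 = 1120 days (vs. the pure-advection estimate x/v = 1150 d).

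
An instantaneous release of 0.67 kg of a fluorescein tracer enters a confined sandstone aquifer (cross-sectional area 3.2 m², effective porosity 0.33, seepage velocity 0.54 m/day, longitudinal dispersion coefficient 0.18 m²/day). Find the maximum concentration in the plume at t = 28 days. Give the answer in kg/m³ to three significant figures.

The peak of an instantaneous 1D plume sits at x = vt; there the Gaussian factor is 1 and C_max = M/(n_e·A·√(4πDt)), where n_e·A is the pore area the mass is dissolved in.
√(4πDt) = √(4π × 0.18 × 28) = 7.958 m, so C_max = 0.67/(0.33 × 3.2 × 7.958) = 0.0797 kg/m³.

0.0797 kg/m³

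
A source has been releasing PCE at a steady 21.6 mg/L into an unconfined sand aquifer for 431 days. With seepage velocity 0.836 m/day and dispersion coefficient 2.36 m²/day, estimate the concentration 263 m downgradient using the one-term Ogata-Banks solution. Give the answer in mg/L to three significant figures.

For a continuous step input, C/C₀ ≈ ½·erfc((x−vt)/(2√(Dt))).
vt = 0.836 × 431 = 360.316 m and 2√(Dt) = 2√(2.36 × 431) = 63.79 m.
Argument (x−vt)/(2√(Dt)) = (263 − 360.316)/63.79 = -1.526; ½·erfc(-1.526) = 0.9845.
C = 21.6 × 0.9845 = 21.3 mg/L.

21.3 mg/L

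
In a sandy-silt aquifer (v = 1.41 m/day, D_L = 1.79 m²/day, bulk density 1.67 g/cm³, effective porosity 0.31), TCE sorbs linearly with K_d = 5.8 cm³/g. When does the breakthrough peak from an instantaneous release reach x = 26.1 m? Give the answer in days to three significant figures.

569 days

Retardation factor R = 1 + ρ_b·K_d/n = 1 + 1.67 × 5.8/0.31 = 32.25.
Sorption retards both mechanisms: v_R = v/R = 0.04372 m/day, D_R = D/R = 0.05550 m²/day.
Peak time from v_R²t² + 2D_R t − x² = 0: t = (√(D_R² + v_R²x²) − D_R)/v_R².
√(D_R² + v_R²x²) = √(0.05550² + 0.04372² × 26.1²) = 1.142; v_R² = 0.001911.
t = (1.142 − 0.05550)/0.001911 = 569 days.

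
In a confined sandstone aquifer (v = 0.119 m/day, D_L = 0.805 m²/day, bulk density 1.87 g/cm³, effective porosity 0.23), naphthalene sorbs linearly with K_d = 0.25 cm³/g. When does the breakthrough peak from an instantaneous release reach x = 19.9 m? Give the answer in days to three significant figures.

363 days

Retardation factor R = 1 + ρ_b·K_d/n = 1 + 1.87 × 0.25/0.23 = 3.033.
Sorption retards both mechanisms: v_R = v/R = 0.03924 m/day, D_R = D/R = 0.2654 m²/day.
Peak time from v_R²t² + 2D_R t − x² = 0: t = (√(D_R² + v_R²x²) − D_R)/v_R².
√(D_R² + v_R²x²) = √(0.2654² + 0.03924² × 19.9²) = 0.8247; v_R² = 0.001540.
t = (0.8247 − 0.2654)/0.001540 = 363 days.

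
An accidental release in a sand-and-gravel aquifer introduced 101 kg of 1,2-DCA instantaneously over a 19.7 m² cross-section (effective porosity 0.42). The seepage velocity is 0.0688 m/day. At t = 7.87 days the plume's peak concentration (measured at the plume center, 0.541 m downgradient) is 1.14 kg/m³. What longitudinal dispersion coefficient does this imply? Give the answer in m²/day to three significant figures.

At the plume center C_max = M/(n_e·A·√(4πDt)), so D = M²/(4πt·(n_e·A·C_max)²).
n_e·A·C_max = 0.42 × 19.7 × 1.14 = 9.432 kg/m.
D = 101²/(4π × 7.87 × 9.432²) = 1.16 m²/day.

1.16 m²/day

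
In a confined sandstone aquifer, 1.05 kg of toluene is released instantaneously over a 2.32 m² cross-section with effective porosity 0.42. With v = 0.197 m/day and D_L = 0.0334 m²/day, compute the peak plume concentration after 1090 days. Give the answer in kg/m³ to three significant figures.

0.0504 kg/m³

The peak of an instantaneous 1D plume sits at x = vt; there the Gaussian factor is 1 and C_max = M/(n_e·A·√(4πDt)), where n_e·A is the pore area the mass is dissolved in.
√(4πDt) = √(4π × 0.0334 × 1090) = 21.39 m, so C_max = 1.05/(0.42 × 2.32 × 21.39) = 0.0504 kg/m³.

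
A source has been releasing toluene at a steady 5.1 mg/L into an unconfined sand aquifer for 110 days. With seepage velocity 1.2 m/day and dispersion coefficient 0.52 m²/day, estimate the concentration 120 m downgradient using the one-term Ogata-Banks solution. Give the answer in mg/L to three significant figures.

For a continuous step input, C/C₀ ≈ ½·erfc((x−vt)/(2√(Dt))).
vt = 1.2 × 110 = 132 m and 2√(Dt) = 2√(0.52 × 110) = 15.13 m.
Argument (x−vt)/(2√(Dt)) = (120 − 132)/15.13 = -0.7931; ½·erfc(-0.7931) = 0.8690.
C = 5.1 × 0.8690 = 4.43 mg/L.

4.43 mg/L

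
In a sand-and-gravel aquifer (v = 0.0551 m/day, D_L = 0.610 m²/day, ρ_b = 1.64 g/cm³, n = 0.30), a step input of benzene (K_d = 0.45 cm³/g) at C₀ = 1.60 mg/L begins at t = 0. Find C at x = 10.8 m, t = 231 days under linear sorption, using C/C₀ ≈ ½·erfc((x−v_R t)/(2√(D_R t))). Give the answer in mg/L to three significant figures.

0.344 mg/L

Retardation factor R = 1 + ρ_b·K_d/n = 1 + 1.64 × 0.45/0.30 = 3.460.
Sorption retards both mechanisms: v_R = v/R = 0.01592 m/day, D_R = D/R = 0.1763 m²/day.
v_R·t = 0.01592 × 231 = 3.67752 m; 2√(D_R t) = 12.76 m; argument = (10.8 − 3.67752)/12.76 = 0.5582.
C = C₀ × ½·erfc(0.5582) = 1.60 × 0.2149 = 0.344 mg/L.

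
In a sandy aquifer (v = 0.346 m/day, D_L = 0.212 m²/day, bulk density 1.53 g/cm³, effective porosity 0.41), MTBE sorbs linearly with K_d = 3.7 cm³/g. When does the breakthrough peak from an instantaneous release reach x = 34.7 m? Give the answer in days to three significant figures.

Retardation factor R = 1 + ρ_b·K_d/n = 1 + 1.53 × 3.7/0.41 = 14.81.
Sorption retards both mechanisms: v_R = v/R = 0.02336 m/day, D_R = D/R = 0.01431 m²/day.
Peak time from v_R²t² + 2D_R t − x² = 0: t = (√(D_R² + v_R²x²) − D_R)/v_R².
√(D_R² + v_R²x²) = √(0.01431² + 0.02336² × 34.7²) = 0.8107; v_R² = 0.0005457.
t = (0.8107 − 0.01431)/0.0005457 = 1460 days.

1460 days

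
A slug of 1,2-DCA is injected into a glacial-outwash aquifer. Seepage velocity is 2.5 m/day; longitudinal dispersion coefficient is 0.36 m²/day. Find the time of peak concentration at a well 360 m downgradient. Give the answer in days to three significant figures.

144 days

For the 1D instantaneous-source solution, setting ∂C/∂t = 0 at fixed x gives v²t² + 2Dt − x² = 0, so t = (√(D² + v²x²) − D)/v².
√(D² + v²x²) = √(0.36² + 2.5² × 360²) = 900.0; v² = 6.25.
t = (900.0 − 0.36)/6.25 = 144 days (vs. the pure-advection estimate x/v = 144 d).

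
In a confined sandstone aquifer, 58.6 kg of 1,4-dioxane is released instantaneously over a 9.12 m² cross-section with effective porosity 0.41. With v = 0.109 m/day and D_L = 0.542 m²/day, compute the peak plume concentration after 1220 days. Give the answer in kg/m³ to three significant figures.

0.172 kg/m³

The peak of an instantaneous 1D plume sits at x = vt; there the Gaussian factor is 1 and C_max = M/(n_e·A·√(4πDt)), where n_e·A is the pore area the mass is dissolved in.
√(4πDt) = √(4π × 0.542 × 1220) = 91.16 m, so C_max = 58.6/(0.41 × 9.12 × 91.16) = 0.172 kg/m³.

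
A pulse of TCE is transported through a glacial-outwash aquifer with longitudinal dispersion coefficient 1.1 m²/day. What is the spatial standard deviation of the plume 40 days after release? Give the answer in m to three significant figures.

9.38 m

Dispersive spreading gives a Gaussian with σ² = 2Dt; advection only shifts the center.
σ = √(2 × 1.1 × 40) = 9.38 m.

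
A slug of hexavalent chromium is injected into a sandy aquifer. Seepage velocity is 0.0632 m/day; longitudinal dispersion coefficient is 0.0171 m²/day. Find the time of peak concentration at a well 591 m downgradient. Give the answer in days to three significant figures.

9350 days

For the 1D instantaneous-source solution, setting ∂C/∂t = 0 at fixed x gives v²t² + 2Dt − x² = 0, so t = (√(D² + v²x²) − D)/v².
√(D² + v²x²) = √(0.0171² + 0.0632² × 591²) = 37.35; v² = 0.00399424.
t = (37.35 − 0.0171)/0.00399424 = 9350 days (vs. the pure-advection estimate x/v = 9350 d).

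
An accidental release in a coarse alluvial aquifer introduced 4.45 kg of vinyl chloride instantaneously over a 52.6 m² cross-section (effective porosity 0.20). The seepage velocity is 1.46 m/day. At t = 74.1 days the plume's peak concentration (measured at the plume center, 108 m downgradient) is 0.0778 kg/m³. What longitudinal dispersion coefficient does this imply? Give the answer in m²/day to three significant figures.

At the plume center C_max = M/(n_e·A·√(4πDt)), so D = M²/(4πt·(n_e·A·C_max)²).
n_e·A·C_max = 0.20 × 52.6 × 0.0778 = 0.8185 kg/m.
D = 4.45²/(4π × 74.1 × 0.8185²) = 0.0317 m²/day.

0.0317 m²/day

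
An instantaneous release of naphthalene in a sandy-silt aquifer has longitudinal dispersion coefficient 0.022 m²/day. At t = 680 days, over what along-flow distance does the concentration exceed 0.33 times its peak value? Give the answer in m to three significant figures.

The plume is Gaussian with σ = √(2Dt) = √(2 × 0.022 × 680) = 5.470 m.
C/C_peak = exp(−Δx²/(2σ²)) = 0.33 ⇒ Δx = σ·√(−2 ln 0.33) = 5.470 × 1.489 = 8.145 m.
Width = 2Δx = 16.3 m.

16.3 m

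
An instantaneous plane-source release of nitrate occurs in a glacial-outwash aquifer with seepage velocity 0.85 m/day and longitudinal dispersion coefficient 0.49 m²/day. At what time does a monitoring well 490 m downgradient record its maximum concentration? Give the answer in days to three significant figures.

For the 1D instantaneous-source solution, setting ∂C/∂t = 0 at fixed x gives v²t² + 2Dt − x² = 0, so t = (√(D² + v²x²) − D)/v².
√(D² + v²x²) = √(0.49² + 0.85² × 490²) = 416.5; v² = 0.7225.
t = (416.5 − 0.49)/0.7225 = 576 days (vs. the pure-advection estimate x/v = 576 d).

576 days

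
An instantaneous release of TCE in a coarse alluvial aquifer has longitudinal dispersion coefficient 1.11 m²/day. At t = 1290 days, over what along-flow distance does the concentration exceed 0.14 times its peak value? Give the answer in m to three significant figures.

212 m

The plume is Gaussian with σ = √(2Dt) = √(2 × 1.11 × 1290) = 53.51 m.
C/C_peak = exp(−Δx²/(2σ²)) = 0.14 ⇒ Δx = σ·√(−2 ln 0.14) = 53.51 × 1.983 = 106.1 m.
Width = 2Δx = 212 m.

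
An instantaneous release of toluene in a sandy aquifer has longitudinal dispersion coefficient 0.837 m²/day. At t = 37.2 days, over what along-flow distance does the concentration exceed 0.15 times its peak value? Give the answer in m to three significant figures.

30.7 m

The plume is Gaussian with σ = √(2Dt) = √(2 × 0.837 × 37.2) = 7.891 m.
C/C_peak = exp(−Δx²/(2σ²)) = 0.15 ⇒ Δx = σ·√(−2 ln 0.15) = 7.891 × 1.948 = 15.37 m.
Width = 2Δx = 30.7 m.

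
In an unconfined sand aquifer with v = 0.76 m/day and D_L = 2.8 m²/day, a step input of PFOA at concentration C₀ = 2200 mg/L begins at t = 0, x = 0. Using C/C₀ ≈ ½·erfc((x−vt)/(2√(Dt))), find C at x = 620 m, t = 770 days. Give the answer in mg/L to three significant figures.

656 mg/L

For a continuous step input, C/C₀ ≈ ½·erfc((x−vt)/(2√(Dt))).
vt = 0.76 × 770 = 585.2 m and 2√(Dt) = 2√(2.8 × 770) = 92.87 m.
Argument (x−vt)/(2√(Dt)) = (620 − 585.2)/92.87 = 0.3747; ½·erfc(0.3747) = 0.2981.
C = 2200 × 0.2981 = 656 mg/L.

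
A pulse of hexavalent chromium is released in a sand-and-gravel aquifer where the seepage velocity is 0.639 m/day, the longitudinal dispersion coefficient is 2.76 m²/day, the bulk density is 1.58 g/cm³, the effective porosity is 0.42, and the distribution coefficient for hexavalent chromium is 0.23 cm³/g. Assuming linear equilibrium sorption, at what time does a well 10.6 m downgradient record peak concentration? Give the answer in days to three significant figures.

Retardation factor R = 1 + ρ_b·K_d/n = 1 + 1.58 × 0.23/0.42 = 1.865.
Sorption retards both mechanisms: v_R = v/R = 0.3426 m/day, D_R = D/R = 1.480 m²/day.
Peak time from v_R²t² + 2D_R t − x² = 0: t = (√(D_R² + v_R²x²) − D_R)/v_R².
√(D_R² + v_R²x²) = √(1.480² + 0.3426² × 10.6²) = 3.922; v_R² = 0.1174.
t = (3.922 − 1.480)/0.1174 = 20.8 days.

20.8 days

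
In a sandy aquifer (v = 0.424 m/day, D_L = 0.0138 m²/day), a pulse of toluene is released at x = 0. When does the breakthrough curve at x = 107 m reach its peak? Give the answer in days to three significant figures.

252 days

For the 1D instantaneous-source solution, setting ∂C/∂t = 0 at fixed x gives v²t² + 2Dt − x² = 0, so t = (√(D² + v²x²) − D)/v².
√(D² + v²x²) = √(0.0138² + 0.424² × 107²) = 45.37; v² = 0.179776.
t = (45.37 − 0.0138)/0.179776 = 252 days (vs. the pure-advection estimate x/v = 252 d).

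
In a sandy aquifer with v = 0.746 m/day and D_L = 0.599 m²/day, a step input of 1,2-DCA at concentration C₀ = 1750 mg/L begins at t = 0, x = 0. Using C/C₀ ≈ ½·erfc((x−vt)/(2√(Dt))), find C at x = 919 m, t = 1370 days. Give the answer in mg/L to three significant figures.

For a continuous step input, C/C₀ ≈ ½·erfc((x−vt)/(2√(Dt))).
vt = 0.746 × 1370 = 1022.02 m and 2√(Dt) = 2√(0.599 × 1370) = 57.29 m.
Argument (x−vt)/(2√(Dt)) = (919 − 1022.02)/57.29 = -1.798; ½·erfc(-1.798) = 0.9945.
C = 1750 × 0.9945 = 1740 mg/L.

1740 mg/L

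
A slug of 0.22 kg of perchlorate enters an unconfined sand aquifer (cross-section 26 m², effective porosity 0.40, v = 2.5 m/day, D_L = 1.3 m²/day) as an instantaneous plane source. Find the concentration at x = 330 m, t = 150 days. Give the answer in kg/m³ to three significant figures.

3.19e-05 kg/m³

For an instantaneous plane source, C(x,t) = M/(n_e·A·√(4πDt)) · exp(−(x−vt)²/(4Dt)), with n_e·A the pore (flow) area.
Plume center vt = 2.5 × 150 = 375 m, so the well at 330 m is 45 m upgradient of the peak.
√(4πDt) = 49.50 m, giving peak height M/(n_e·A·√(4πDt)) = 0.22/(0.40 × 26 × 49.50) = 0.0004274 kg/m³.
(x−vt)²/(4Dt) = (-45)²/(4 × 1.3 × 150) = 2.596; exp(−2.596) = 0.07457.
C = 0.0004274 × 0.07457 = 3.19e-05 kg/m³.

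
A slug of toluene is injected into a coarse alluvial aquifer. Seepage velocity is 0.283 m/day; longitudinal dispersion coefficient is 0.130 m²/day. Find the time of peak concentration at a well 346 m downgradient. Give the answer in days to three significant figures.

1220 days

For the 1D instantaneous-source solution, setting ∂C/∂t = 0 at fixed x gives v²t² + 2Dt − x² = 0, so t = (√(D² + v²x²) − D)/v².
√(D² + v²x²) = √(0.130² + 0.283² × 346²) = 97.92; v² = 0.080089.
t = (97.92 − 0.130)/0.080089 = 1220 days (vs. the pure-advection estimate x/v = 1220 d).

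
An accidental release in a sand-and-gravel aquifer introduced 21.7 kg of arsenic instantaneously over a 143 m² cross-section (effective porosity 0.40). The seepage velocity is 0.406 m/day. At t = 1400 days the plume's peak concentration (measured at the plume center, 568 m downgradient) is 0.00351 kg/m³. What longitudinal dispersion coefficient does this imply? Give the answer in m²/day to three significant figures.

At the plume center C_max = M/(n_e·A·√(4πDt)), so D = M²/(4πt·(n_e·A·C_max)²).
n_e·A·C_max = 0.40 × 143 × 0.00351 = 0.2008 kg/m.
D = 21.7²/(4π × 1400 × 0.2008²) = 0.664 m²/day.

0.664 m²/day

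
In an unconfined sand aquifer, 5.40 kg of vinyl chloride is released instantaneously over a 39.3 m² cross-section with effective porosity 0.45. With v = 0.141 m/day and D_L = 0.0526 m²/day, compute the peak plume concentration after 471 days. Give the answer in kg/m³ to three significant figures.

The peak of an instantaneous 1D plume sits at x = vt; there the Gaussian factor is 1 and C_max = M/(n_e·A·√(4πDt)), where n_e·A is the pore area the mass is dissolved in.
√(4πDt) = √(4π × 0.0526 × 471) = 17.64 m, so C_max = 5.40/(0.45 × 39.3 × 17.64) = 0.0173 kg/m³.

0.0173 kg/m³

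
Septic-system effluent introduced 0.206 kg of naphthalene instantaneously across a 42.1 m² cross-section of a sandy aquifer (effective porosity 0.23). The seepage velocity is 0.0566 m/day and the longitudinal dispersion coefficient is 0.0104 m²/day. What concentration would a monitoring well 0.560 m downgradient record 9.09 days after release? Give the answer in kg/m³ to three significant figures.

For an instantaneous plane source, C(x,t) = M/(n_e·A·√(4πDt)) · exp(−(x−vt)²/(4Dt)), with n_e·A the pore (flow) area.
Plume center vt = 0.0566 × 9.09 = 0.514494 m, so the well at 0.560 m is 0.045506 m downgradient of the peak.
√(4πDt) = 1.090 m, giving peak height M/(n_e·A·√(4πDt)) = 0.206/(0.23 × 42.1 × 1.090) = 0.01952 kg/m³.
(x−vt)²/(4Dt) = (0.045506)²/(4 × 0.0104 × 9.09) = 0.005476; exp(−0.005476) = 0.9945.
C = 0.01952 × 0.9945 = 0.0194 kg/m³.

0.0194 kg/m³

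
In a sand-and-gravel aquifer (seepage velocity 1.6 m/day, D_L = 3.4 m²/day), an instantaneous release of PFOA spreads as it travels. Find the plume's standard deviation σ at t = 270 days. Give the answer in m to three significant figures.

Dispersive spreading gives a Gaussian with σ² = 2Dt; advection only shifts the center.
σ = √(2 × 3.4 × 270) = 42.8 m.

42.8 m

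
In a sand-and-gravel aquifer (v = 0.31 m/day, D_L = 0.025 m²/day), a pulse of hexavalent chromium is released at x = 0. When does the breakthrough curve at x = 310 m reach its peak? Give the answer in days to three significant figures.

For the 1D instantaneous-source solution, setting ∂C/∂t = 0 at fixed x gives v²t² + 2Dt − x² = 0, so t = (√(D² + v²x²) − D)/v².
√(D² + v²x²) = √(0.025² + 0.31² × 310²) = 96.10; v² = 0.0961.
t = (96.10 − 0.025)/0.0961 = 1000 days (vs. the pure-advection estimate x/v = 1000 d).

1000 days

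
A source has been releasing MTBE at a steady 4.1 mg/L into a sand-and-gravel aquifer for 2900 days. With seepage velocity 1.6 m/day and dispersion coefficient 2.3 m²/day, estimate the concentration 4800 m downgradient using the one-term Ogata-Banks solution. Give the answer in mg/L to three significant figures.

For a continuous step input, C/C₀ ≈ ½·erfc((x−vt)/(2√(Dt))).
vt = 1.6 × 2900 = 4640 m and 2√(Dt) = 2√(2.3 × 2900) = 163.3 m.
Argument (x−vt)/(2√(Dt)) = (4800 − 4640)/163.3 = 0.9798; ½·erfc(0.9798) = 0.08293.
C = 4.1 × 0.08293 = 0.340 mg/L.

0.340 mg/L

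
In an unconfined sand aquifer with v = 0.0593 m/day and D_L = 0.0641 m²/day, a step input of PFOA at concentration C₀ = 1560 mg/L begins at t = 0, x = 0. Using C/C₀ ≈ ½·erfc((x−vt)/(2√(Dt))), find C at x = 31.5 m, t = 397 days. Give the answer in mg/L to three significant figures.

206 mg/L

For a continuous step input, C/C₀ ≈ ½·erfc((x−vt)/(2√(Dt))).
vt = 0.0593 × 397 = 23.5421 m and 2√(Dt) = 2√(0.0641 × 397) = 10.09 m.
Argument (x−vt)/(2√(Dt)) = (31.5 − 23.5421)/10.09 = 0.7887; ½·erfc(0.7887) = 0.1323.
C = 1560 × 0.1323 = 206 mg/L.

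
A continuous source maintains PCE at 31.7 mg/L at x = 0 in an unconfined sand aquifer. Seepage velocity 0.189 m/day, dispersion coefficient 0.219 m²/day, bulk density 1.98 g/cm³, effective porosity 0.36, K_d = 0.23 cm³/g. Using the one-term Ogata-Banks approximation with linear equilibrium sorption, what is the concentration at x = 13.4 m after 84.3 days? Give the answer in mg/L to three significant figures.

1.82 mg/L

Retardation factor R = 1 + ρ_b·K_d/n = 1 + 1.98 × 0.23/0.36 = 2.265.
Sorption retards both mechanisms: v_R = v/R = 0.08344 m/day, D_R = D/R = 0.09669 m²/day.
v_R·t = 0.08344 × 84.3 = 7.033992 m; 2√(D_R t) = 5.710 m; argument = (13.4 − 7.033992)/5.710 = 1.115.
C = C₀ × ½·erfc(1.115) = 31.7 × 0.05742 = 1.82 mg/L.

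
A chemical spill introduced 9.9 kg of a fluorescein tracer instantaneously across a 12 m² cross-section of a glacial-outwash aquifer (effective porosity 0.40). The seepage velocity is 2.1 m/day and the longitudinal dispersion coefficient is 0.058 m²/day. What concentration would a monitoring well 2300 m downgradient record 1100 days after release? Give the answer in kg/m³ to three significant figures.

0.0492 kg/m³

For an instantaneous plane source, C(x,t) = M/(n_e·A·√(4πDt)) · exp(−(x−vt)²/(4Dt)), with n_e·A the pore (flow) area.
Plume center vt = 2.1 × 1100 = 2310 m, so the well at 2300 m is 10 m upgradient of the peak.
√(4πDt) = 28.31 m, giving peak height M/(n_e·A·√(4πDt)) = 9.9/(0.40 × 12 × 28.31) = 0.07285 kg/m³.
(x−vt)²/(4Dt) = (-10)²/(4 × 0.058 × 1100) = 0.3918; exp(−0.3918) = 0.6758.
C = 0.07285 × 0.6758 = 0.0492 kg/m³.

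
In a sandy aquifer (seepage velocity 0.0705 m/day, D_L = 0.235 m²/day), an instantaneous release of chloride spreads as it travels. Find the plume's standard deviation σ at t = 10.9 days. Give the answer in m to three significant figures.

Dispersive spreading gives a Gaussian with σ² = 2Dt; advection only shifts the center.
σ = √(2 × 0.235 × 10.9) = 2.26 m.

2.26 m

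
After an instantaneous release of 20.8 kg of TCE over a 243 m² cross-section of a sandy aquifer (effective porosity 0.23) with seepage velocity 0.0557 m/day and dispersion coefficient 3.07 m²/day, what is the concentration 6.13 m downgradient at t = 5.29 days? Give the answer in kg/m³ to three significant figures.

For an instantaneous plane source, C(x,t) = M/(n_e·A·√(4πDt)) · exp(−(x−vt)²/(4Dt)), with n_e·A the pore (flow) area.
Plume center vt = 0.0557 × 5.29 = 0.294653 m, so the well at 6.13 m is 5.835347 m downgradient of the peak.
√(4πDt) = 14.29 m, giving peak height M/(n_e·A·√(4πDt)) = 20.8/(0.23 × 243 × 14.29) = 0.02604 kg/m³.
(x−vt)²/(4Dt) = (5.835347)²/(4 × 3.07 × 5.29) = 0.5242; exp(−0.5242) = 0.5920.
C = 0.02604 × 0.5920 = 0.0154 kg/m³.

0.0154 kg/m³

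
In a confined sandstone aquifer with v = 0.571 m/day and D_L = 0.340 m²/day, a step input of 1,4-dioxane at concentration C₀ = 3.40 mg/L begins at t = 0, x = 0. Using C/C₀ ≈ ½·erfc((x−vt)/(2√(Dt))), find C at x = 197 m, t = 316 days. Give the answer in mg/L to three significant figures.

For a continuous step input, C/C₀ ≈ ½·erfc((x−vt)/(2√(Dt))).
vt = 0.571 × 316 = 180.436 m and 2√(Dt) = 2√(0.340 × 316) = 20.73 m.
Argument (x−vt)/(2√(Dt)) = (197 − 180.436)/20.73 = 0.7990; ½·erfc(0.7990) = 0.1292.
C = 3.40 × 0.1292 = 0.439 mg/L.

0.439 mg/L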